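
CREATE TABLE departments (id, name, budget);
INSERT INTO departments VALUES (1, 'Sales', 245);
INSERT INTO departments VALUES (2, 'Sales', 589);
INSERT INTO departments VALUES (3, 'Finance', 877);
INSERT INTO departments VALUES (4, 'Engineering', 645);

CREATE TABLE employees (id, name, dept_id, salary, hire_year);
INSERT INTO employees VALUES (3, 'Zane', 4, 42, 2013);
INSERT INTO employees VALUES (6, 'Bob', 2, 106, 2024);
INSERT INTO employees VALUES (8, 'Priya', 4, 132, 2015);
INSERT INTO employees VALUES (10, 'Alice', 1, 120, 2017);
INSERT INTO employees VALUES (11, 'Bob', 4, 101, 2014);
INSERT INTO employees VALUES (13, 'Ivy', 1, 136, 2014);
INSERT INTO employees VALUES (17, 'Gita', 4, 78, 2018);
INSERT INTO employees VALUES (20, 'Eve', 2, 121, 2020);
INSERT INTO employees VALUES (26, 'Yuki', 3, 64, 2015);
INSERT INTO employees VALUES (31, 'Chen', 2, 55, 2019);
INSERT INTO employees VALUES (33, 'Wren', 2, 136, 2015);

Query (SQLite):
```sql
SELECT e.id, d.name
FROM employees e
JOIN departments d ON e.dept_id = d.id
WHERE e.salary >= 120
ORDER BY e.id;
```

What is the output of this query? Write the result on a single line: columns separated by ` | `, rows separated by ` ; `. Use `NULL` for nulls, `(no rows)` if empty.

Each employees row matches the departments row where dept_id = departments.id.
Then keep rows with e.salary >= 120.

8 | Engineering ; 10 | Sales ; 13 | Sales ; 20 | Sales ; 33 | Sales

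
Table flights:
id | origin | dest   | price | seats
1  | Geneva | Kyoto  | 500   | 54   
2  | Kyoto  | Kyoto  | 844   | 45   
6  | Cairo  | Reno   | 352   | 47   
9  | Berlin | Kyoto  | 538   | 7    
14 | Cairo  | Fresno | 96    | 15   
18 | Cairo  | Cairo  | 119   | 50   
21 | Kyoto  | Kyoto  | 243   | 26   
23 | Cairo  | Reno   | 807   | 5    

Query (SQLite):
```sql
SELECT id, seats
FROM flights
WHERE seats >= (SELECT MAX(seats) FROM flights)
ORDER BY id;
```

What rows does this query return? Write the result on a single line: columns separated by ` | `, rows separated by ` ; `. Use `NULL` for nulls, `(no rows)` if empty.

1 | 54

Scalar subquery: MAX(seats) over all flights rows = 54.
Keep rows where seats >= that value.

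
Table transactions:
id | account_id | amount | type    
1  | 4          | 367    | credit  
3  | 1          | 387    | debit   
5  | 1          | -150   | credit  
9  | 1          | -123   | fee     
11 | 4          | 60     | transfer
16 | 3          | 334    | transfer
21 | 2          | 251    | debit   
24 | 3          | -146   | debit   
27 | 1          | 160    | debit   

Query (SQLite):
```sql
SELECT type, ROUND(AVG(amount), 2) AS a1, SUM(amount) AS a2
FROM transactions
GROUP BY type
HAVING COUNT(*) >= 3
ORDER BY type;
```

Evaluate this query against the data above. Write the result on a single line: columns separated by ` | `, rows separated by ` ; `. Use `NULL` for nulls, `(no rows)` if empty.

debit | 163 | 652

Group transactions by type.
Per group compute: ROUND(AVG(amount), 2), SUM(amount).
HAVING: drop groups with fewer than 3 rows.
  credit: ids {1, 5} → ROUND(AVG(amount), 2)=108.5, SUM(amount)=217
  debit: ids {3, 21, 24, 27} → ROUND(AVG(amount), 2)=163, SUM(amount)=652
  fee: ids {9} → ROUND(AVG(amount), 2)=-123, SUM(amount)=-123
  transfer: ids {11, 16} → ROUND(AVG(amount), 2)=197, SUM(amount)=394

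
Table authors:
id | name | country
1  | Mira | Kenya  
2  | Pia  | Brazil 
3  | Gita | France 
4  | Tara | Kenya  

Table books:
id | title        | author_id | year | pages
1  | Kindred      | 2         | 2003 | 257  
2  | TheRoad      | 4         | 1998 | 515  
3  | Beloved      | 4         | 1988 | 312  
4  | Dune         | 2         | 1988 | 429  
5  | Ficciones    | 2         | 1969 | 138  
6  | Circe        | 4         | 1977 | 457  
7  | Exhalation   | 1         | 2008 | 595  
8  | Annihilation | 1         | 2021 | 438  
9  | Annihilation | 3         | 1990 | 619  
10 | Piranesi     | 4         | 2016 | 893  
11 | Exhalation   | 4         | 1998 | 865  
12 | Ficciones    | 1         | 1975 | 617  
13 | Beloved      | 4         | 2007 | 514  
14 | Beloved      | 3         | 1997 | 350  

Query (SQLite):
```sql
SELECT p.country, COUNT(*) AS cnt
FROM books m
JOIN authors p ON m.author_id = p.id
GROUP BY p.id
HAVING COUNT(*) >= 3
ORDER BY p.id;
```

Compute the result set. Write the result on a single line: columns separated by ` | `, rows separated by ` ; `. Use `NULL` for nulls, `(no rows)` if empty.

Join each books row to its authors via author_id.
Group joined rows by authors.id; compute COUNT(*) per group.
HAVING: keep groups with count ≥ 3.
  1: ids {7, 8, 12} → COUNT(*)=3
  2: ids {1, 4, 5} → COUNT(*)=3
  3: ids {9, 14} → COUNT(*)=2
  4: ids {2, 3, 6, 10, 11, 13} → COUNT(*)=6

Kenya | 3 ; Brazil | 3 ; Kenya | 6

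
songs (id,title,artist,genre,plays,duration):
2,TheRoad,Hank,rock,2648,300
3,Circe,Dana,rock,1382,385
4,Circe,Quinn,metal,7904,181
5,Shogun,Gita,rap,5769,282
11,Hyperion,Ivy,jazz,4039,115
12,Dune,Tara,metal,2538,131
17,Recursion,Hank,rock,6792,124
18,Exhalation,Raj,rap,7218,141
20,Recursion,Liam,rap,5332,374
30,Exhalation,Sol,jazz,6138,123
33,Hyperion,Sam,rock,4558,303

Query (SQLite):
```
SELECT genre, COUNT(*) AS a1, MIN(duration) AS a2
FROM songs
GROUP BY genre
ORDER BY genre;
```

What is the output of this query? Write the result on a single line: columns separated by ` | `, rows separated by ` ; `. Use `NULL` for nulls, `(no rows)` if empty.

Group songs by genre.
Per group compute: COUNT(*), MIN(duration).
  jazz: ids {11, 30} → COUNT(*)=2, MIN(duration)=115
  metal: ids {4, 12} → COUNT(*)=2, MIN(duration)=131
  rap: ids {5, 18, 20} → COUNT(*)=3, MIN(duration)=141
  rock: ids {2, 3, 17, 33} → COUNT(*)=4, MIN(duration)=124

jazz | 2 | 115 ; metal | 2 | 131 ; rap | 3 | 141 ; rock | 4 | 124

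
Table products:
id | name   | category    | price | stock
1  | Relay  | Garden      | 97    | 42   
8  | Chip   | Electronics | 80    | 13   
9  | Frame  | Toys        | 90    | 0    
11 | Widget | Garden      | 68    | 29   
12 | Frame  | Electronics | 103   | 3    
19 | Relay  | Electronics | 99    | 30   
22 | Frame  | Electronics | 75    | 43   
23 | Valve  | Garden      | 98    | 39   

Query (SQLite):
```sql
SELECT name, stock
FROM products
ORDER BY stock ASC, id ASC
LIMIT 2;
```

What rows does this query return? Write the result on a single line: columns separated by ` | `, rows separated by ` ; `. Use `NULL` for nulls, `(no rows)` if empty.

Sort by stock asc, tiebreak id asc: (0, id=9), (3, id=12), (13, id=8), (29, id=11), (30, id=19) …. Take first 2.

Frame | 0 ; Frame | 3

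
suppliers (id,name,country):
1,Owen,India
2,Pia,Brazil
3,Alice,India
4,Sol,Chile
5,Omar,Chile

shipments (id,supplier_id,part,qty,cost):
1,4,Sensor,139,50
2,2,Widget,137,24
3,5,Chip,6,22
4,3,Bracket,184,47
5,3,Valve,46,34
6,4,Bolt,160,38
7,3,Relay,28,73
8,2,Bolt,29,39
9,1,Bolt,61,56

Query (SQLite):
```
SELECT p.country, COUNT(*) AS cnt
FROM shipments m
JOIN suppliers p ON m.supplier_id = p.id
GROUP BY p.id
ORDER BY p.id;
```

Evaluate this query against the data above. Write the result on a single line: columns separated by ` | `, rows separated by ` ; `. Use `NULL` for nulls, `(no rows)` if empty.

India | 1 ; Brazil | 2 ; India | 3 ; Chile | 2 ; Chile | 1

Join each shipments row to its suppliers via supplier_id.
Group joined rows by suppliers.id; compute COUNT(*) per group.
  1: ids {9} → COUNT(*)=1
  2: ids {2, 8} → COUNT(*)=2
  3: ids {4, 5, 7} → COUNT(*)=3
  4: ids {1, 6} → COUNT(*)=2
  5: ids {3} → COUNT(*)=1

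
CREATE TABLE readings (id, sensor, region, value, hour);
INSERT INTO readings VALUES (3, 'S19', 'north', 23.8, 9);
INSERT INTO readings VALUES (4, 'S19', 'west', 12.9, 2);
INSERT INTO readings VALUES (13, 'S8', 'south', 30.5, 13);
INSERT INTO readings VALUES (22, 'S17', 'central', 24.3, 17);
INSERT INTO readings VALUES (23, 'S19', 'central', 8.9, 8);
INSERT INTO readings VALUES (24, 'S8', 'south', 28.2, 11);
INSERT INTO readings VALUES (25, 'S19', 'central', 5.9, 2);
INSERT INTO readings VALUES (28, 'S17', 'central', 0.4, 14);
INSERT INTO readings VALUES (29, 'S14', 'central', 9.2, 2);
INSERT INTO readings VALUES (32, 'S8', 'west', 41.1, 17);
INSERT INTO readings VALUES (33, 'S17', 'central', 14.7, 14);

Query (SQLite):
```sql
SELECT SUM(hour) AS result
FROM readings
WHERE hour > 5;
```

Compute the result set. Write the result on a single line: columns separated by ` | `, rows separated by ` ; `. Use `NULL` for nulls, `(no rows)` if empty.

103

Rows where hour > 5 → hour values: [9, 13, 17, 8, 11, 14, 17, 14].
SUM of non-NULL values = 103.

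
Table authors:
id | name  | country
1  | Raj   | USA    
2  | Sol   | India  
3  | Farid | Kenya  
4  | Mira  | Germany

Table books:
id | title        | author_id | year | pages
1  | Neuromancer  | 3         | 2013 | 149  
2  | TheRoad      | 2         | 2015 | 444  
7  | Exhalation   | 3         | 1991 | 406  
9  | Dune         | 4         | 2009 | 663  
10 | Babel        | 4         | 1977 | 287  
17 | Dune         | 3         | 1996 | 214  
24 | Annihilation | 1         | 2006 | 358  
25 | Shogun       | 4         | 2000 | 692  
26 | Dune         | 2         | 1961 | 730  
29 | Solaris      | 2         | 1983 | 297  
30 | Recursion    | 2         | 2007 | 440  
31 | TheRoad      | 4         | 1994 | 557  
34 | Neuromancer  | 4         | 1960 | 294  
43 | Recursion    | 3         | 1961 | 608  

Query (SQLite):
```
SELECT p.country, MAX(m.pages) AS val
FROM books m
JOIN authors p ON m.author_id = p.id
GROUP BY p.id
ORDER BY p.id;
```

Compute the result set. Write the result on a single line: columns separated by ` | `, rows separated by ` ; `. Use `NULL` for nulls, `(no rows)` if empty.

Join each books row to its authors via author_id.
Group joined rows by authors.id; compute MAX(m.pages) per group.
  1: ids {24} → MAX(m.pages)=358
  2: ids {2, 26, 29, 30} → MAX(m.pages)=730
  3: ids {1, 7, 17, 43} → MAX(m.pages)=608
  4: ids {9, 10, 25, 31, 34} → MAX(m.pages)=692

USA | 358 ; India | 730 ; Kenya | 608 ; Germany | 692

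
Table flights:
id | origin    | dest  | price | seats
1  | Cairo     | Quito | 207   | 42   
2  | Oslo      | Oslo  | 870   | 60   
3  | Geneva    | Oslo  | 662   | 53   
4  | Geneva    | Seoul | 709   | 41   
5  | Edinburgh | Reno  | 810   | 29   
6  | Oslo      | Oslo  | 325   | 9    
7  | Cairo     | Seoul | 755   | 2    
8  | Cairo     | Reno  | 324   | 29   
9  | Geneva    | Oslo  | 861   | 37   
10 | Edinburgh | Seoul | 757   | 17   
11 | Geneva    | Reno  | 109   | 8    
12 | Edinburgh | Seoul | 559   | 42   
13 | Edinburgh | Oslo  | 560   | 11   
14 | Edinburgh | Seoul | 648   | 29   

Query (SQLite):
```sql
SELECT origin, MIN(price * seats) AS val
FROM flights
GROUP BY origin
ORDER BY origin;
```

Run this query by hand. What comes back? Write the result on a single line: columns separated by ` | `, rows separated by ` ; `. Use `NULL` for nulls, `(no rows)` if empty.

Cairo | 1510 ; Edinburgh | 6160 ; Geneva | 872 ; Oslo | 2925

For each row compute price * seats.
Group by origin; take MIN of the expression per group.
  Cairo: ids {1, 7, 8} → MIN(price * seats)=1510
  Edinburgh: ids {5, 10, 12, 13, 14} → MIN(price * seats)=6160
  Geneva: ids {3, 4, 9, 11} → MIN(price * seats)=872
  Oslo: ids {2, 6} → MIN(price * seats)=2925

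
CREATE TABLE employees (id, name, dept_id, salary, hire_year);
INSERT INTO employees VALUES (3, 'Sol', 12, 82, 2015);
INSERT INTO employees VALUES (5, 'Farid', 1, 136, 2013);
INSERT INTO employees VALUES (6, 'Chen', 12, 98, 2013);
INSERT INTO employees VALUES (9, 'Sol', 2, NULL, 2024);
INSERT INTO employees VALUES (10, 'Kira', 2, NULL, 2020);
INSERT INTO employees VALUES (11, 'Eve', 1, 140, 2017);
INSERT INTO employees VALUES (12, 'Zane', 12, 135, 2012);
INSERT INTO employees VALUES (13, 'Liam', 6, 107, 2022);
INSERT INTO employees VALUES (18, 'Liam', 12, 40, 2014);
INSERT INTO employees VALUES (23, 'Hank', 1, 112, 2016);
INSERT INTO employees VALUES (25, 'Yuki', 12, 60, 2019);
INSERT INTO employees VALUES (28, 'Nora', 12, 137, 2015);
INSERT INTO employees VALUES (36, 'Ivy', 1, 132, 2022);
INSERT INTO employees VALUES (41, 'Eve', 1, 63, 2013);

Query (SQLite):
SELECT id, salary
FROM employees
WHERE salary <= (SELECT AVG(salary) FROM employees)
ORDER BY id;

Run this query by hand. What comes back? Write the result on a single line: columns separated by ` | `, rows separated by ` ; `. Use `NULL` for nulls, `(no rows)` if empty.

3 | 82 ; 6 | 98 ; 18 | 40 ; 25 | 60 ; 41 | 63

Scalar subquery: AVG(salary) over all employees rows = 103.5.
Keep rows where salary <= that value.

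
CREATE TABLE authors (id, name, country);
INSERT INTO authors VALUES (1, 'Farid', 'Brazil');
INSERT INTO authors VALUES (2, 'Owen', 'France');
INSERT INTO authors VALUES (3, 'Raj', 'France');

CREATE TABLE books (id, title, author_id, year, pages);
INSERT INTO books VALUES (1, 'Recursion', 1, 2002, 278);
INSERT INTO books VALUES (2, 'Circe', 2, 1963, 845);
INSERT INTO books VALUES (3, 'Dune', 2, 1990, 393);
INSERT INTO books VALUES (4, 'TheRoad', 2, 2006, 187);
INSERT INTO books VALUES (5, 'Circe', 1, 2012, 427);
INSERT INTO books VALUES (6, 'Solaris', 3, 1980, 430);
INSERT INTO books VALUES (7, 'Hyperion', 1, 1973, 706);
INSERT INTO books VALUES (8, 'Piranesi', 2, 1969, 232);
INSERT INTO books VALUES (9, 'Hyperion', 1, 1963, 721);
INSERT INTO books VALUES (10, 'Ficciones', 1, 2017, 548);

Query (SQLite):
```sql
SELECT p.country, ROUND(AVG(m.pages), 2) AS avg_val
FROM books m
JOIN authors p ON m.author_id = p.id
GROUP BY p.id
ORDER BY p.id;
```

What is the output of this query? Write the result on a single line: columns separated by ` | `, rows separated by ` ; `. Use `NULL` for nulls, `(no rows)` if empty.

Brazil | 536 ; France | 414.25 ; France | 430

Join each books row to its authors via author_id.
Group joined rows by authors.id; compute ROUND(AVG(m.pages), 2) per group.
  1: ids {1, 5, 7, 9, 10} → ROUND(AVG(m.pages), 2)=536
  2: ids {2, 3, 4, 8} → ROUND(AVG(m.pages), 2)=414.25
  3: ids {6} → ROUND(AVG(m.pages), 2)=430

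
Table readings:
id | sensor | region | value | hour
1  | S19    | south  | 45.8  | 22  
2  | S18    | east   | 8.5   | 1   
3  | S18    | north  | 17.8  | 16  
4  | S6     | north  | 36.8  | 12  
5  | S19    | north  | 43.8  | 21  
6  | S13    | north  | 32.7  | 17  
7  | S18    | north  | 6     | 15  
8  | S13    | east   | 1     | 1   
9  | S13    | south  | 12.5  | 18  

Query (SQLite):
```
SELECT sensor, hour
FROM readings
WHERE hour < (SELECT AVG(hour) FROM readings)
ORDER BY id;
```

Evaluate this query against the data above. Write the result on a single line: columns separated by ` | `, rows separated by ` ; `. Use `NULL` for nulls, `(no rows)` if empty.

S18 | 1 ; S6 | 12 ; S13 | 1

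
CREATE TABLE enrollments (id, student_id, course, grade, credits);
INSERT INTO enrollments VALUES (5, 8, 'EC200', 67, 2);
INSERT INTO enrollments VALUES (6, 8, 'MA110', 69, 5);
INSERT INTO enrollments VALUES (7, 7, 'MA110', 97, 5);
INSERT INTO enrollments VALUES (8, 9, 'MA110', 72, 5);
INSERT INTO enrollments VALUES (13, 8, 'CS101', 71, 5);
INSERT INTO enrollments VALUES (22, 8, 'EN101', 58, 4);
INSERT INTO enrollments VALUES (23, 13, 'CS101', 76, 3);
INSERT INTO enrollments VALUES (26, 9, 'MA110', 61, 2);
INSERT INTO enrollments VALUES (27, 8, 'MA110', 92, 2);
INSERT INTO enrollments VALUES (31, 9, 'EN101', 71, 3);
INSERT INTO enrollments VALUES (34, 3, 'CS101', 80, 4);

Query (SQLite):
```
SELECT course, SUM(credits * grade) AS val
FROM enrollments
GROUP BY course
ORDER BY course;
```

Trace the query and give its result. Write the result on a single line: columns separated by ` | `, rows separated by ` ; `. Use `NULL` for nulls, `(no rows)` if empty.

For each row compute credits * grade.
Group by course; take SUM of the expression per group.
  CS101: ids {13, 23, 34} → SUM(credits * grade)=903
  EC200: ids {5} → SUM(credits * grade)=134
  EN101: ids {22, 31} → SUM(credits * grade)=445
  MA110: ids {6, 7, 8, 26, 27} → SUM(credits * grade)=1496

CS101 | 903 ; EC200 | 134 ; EN101 | 445 ; MA110 | 1496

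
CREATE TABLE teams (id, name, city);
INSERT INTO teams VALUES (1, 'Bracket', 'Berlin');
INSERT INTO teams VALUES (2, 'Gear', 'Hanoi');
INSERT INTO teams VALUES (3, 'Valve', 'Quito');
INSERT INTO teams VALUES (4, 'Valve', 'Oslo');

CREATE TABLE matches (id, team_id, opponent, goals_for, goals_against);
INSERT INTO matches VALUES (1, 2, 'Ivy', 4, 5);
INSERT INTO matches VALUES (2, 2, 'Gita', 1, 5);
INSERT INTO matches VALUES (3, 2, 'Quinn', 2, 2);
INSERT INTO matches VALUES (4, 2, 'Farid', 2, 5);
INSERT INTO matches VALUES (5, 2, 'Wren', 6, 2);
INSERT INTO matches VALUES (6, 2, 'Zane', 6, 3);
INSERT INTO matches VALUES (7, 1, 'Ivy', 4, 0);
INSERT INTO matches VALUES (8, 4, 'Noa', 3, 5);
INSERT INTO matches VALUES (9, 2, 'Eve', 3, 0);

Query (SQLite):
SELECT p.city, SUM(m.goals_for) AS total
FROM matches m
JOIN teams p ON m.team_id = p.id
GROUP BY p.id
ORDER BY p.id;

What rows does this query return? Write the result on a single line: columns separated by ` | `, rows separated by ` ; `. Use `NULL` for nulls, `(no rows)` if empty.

Berlin | 4 ; Hanoi | 24 ; Oslo | 3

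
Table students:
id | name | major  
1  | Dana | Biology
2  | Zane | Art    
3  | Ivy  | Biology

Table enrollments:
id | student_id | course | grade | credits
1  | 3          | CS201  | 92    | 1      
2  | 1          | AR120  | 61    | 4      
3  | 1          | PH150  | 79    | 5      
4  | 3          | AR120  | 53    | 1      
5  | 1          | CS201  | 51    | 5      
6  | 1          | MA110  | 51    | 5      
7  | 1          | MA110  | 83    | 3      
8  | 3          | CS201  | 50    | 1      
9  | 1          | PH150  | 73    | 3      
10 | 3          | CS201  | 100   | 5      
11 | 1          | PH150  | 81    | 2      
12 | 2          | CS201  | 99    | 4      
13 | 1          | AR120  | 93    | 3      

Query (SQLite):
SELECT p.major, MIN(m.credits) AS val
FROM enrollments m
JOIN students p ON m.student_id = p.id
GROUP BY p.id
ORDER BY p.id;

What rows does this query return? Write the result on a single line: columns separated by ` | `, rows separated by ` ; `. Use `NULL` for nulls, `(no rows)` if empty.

Biology | 2 ; Art | 4 ; Biology | 1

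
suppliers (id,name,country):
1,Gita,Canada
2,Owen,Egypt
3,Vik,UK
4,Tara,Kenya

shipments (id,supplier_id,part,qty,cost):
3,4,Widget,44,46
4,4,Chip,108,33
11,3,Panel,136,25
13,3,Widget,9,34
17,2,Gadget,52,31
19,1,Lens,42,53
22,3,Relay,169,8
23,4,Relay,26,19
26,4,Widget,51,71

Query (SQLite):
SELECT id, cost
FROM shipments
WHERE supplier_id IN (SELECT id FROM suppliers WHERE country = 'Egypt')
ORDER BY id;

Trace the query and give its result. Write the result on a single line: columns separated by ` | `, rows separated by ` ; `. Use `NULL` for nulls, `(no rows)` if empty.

Inner query: suppliers.id where country = 'Egypt'.
Outer: keep shipments rows whose supplier_id is in that set.
Inner query → {2}

17 | 31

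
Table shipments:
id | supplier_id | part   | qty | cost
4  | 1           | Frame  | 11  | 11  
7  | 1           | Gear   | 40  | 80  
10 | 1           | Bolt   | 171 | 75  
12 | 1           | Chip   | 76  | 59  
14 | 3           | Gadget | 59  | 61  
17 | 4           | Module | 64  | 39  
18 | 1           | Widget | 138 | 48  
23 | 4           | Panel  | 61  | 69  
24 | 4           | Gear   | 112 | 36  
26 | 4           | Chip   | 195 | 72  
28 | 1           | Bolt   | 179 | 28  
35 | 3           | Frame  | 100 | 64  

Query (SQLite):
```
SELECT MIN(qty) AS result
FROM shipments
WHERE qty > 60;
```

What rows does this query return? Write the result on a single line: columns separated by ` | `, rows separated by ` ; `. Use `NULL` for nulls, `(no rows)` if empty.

61

Rows where qty > 60 → qty values: [171, 76, 64, 138, 61, 112, 195, 179, 100].
MIN of non-NULL values = 61.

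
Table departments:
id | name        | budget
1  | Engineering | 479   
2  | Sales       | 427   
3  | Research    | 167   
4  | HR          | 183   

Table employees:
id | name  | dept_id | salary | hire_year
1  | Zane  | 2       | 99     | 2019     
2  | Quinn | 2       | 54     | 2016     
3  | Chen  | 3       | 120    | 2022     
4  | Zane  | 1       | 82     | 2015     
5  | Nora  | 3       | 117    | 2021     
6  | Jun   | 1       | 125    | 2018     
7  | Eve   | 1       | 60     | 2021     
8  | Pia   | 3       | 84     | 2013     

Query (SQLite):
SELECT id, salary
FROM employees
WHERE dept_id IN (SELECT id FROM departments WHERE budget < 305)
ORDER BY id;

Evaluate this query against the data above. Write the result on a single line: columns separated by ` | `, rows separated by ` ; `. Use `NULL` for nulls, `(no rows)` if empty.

Inner query: departments.id where budget < 305.
Outer: keep employees rows whose dept_id is in that set.
Inner query → {3, 4}

3 | 120 ; 5 | 117 ; 8 | 84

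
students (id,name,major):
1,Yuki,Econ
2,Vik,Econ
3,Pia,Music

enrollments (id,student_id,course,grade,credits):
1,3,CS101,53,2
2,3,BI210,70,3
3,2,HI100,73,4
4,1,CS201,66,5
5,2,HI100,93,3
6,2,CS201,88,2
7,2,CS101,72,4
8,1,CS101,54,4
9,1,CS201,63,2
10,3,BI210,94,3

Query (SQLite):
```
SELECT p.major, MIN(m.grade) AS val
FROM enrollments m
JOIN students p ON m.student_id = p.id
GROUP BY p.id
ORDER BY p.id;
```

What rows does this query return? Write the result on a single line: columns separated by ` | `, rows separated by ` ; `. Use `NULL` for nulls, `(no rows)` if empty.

Join each enrollments row to its students via student_id.
Group joined rows by students.id; compute MIN(m.grade) per group.
  1: ids {4, 8, 9} → MIN(m.grade)=54
  2: ids {3, 5, 6, 7} → MIN(m.grade)=72
  3: ids {1, 2, 10} → MIN(m.grade)=53

Econ | 54 ; Econ | 72 ; Music | 53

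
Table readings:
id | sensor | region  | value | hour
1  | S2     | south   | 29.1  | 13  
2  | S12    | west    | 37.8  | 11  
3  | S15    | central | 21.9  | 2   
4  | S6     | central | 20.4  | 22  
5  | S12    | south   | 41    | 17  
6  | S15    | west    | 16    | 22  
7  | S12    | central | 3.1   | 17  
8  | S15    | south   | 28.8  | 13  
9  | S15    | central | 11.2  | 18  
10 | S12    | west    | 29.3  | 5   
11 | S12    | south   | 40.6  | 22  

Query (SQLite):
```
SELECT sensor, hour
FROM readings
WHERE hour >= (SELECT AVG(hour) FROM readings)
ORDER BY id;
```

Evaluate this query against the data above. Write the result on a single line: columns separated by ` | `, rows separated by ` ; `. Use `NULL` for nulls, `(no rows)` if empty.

S6 | 22 ; S12 | 17 ; S15 | 22 ; S12 | 17 ; S15 | 18 ; S12 | 22

Scalar subquery: AVG(hour) over all readings rows = 14.727273 (≈; comparison uses full precision).
Keep rows where hour >= that value.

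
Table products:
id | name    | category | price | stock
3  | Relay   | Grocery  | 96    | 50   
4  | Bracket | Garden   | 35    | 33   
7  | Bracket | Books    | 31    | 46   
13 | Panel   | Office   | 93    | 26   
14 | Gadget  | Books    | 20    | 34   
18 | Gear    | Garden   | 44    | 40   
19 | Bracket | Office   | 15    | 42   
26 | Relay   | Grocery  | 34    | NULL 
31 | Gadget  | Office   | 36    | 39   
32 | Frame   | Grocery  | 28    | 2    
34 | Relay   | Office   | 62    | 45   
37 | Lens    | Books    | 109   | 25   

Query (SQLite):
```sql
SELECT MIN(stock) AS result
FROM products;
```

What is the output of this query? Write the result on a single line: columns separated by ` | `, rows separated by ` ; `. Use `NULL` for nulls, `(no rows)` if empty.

2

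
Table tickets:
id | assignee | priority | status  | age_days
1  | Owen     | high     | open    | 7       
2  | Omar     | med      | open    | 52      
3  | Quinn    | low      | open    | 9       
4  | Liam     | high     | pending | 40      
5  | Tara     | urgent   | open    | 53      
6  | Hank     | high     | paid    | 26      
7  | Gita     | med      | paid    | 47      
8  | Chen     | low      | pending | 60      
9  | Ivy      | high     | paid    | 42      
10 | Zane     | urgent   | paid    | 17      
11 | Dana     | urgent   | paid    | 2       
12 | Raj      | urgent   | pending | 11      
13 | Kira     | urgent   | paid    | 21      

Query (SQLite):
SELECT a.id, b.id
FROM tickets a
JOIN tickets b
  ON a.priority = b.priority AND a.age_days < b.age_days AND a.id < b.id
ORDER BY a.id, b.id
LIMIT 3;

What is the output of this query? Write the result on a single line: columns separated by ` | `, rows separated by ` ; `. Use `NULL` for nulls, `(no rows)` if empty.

Pairs (a,b) with same priority, a.age_days < b.age_days, a.id < b.id.
priority groups: high:{1,4,6,9} low:{3,8} med:{2,7} urgent:{5,10,11,12,13}
Ordered by (a.id, b.id); first 3.

1 | 4 ; 1 | 6 ; 1 | 9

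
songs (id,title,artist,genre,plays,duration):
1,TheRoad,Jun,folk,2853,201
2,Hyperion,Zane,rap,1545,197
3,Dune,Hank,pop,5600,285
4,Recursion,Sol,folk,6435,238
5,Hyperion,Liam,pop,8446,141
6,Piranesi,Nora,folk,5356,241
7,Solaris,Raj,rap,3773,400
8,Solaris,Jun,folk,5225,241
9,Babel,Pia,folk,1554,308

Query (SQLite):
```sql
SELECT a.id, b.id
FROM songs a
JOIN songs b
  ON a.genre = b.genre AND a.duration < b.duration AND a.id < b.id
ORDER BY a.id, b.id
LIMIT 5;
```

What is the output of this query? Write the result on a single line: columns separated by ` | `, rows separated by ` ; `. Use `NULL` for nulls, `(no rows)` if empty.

Pairs (a,b) with same genre, a.duration < b.duration, a.id < b.id.
genre groups: folk:{1,4,6,8,9} pop:{3,5} rap:{2,7}
Ordered by (a.id, b.id); first 5.

1 | 4 ; 1 | 6 ; 1 | 8 ; 1 | 9 ; 2 | 7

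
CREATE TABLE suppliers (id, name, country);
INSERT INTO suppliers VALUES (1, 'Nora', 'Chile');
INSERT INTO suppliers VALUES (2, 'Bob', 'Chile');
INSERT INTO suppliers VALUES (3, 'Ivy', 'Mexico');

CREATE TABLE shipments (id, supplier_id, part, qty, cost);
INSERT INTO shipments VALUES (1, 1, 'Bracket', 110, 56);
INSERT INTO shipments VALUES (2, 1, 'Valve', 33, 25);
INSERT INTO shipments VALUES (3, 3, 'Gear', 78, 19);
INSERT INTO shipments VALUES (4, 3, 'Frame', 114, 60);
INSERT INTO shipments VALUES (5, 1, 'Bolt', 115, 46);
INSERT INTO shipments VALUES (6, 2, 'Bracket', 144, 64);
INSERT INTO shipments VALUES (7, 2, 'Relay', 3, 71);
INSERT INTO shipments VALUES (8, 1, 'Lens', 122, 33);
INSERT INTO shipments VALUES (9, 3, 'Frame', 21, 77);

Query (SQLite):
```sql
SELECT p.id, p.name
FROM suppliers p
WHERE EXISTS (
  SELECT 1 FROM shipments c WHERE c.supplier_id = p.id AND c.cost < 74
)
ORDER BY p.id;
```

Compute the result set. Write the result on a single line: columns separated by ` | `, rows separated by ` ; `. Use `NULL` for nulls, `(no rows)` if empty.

For each suppliers row, check whether any shipments with matching supplier_id has cost < 74.
Keep rows where that is true.

1 | Nora ; 2 | Bob ; 3 | Ivy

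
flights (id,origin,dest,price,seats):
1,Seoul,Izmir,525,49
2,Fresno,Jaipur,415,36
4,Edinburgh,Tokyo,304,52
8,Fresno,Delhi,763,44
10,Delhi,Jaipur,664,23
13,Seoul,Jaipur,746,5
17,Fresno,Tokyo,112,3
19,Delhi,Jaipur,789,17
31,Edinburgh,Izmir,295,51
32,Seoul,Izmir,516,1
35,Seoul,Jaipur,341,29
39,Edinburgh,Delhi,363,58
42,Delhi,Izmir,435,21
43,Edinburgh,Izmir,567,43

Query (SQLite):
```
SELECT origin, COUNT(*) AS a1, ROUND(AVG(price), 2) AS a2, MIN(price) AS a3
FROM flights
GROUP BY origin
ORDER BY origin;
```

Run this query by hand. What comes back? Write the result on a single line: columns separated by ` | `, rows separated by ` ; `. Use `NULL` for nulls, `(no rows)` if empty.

Group flights by origin.
Per group compute: COUNT(*), ROUND(AVG(price), 2), MIN(price).
  Delhi: ids {10, 19, 42} → COUNT(*)=3, ROUND(AVG(price), 2)=629.33, MIN(price)=435
  Edinburgh: ids {4, 31, 39, 43} → COUNT(*)=4, ROUND(AVG(price), 2)=382.25, MIN(price)=295
  Fresno: ids {2, 8, 17} → COUNT(*)=3, ROUND(AVG(price), 2)=430, MIN(price)=112
  Seoul: ids {1, 13, 32, 35} → COUNT(*)=4, ROUND(AVG(price), 2)=532, MIN(price)=341

Delhi | 3 | 629.33 | 435 ; Edinburgh | 4 | 382.25 | 295 ; Fresno | 3 | 430 | 112 ; Seoul | 4 | 532 | 341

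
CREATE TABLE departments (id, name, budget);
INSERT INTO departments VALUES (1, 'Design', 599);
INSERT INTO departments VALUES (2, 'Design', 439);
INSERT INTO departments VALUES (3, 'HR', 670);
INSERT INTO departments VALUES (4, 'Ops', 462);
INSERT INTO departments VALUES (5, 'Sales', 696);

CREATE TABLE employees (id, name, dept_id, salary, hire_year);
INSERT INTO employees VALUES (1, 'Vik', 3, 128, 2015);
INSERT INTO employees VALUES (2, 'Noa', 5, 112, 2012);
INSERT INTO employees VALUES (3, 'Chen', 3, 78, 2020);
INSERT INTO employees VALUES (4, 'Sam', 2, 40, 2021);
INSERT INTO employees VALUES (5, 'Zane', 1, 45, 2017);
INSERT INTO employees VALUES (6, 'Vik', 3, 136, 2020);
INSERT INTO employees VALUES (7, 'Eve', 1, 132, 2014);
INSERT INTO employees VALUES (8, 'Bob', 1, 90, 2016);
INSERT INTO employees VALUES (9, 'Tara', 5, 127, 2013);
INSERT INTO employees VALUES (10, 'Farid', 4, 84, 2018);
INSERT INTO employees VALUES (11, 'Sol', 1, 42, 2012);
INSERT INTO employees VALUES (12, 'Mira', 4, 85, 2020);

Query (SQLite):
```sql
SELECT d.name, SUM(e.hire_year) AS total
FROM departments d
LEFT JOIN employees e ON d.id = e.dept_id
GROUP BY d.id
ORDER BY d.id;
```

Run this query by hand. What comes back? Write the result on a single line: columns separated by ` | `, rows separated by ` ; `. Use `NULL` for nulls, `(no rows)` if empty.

LEFT JOIN keeps every departments row; unmatched ones get NULL for employees columns.
Group by departments.id and compute SUM(e.hire_year). SUM over an all-NULL group is NULL.
  1: ids {5, 7, 8, 11} → SUM(e.hire_year)=8059
  2: ids {4} → SUM(e.hire_year)=2021
  3: ids {1, 3, 6} → SUM(e.hire_year)=6055
  4: ids {10, 12} → SUM(e.hire_year)=4038
  5: ids {2, 9} → SUM(e.hire_year)=4025

Design | 8059 ; Design | 2021 ; HR | 6055 ; Ops | 4038 ; Sales | 4025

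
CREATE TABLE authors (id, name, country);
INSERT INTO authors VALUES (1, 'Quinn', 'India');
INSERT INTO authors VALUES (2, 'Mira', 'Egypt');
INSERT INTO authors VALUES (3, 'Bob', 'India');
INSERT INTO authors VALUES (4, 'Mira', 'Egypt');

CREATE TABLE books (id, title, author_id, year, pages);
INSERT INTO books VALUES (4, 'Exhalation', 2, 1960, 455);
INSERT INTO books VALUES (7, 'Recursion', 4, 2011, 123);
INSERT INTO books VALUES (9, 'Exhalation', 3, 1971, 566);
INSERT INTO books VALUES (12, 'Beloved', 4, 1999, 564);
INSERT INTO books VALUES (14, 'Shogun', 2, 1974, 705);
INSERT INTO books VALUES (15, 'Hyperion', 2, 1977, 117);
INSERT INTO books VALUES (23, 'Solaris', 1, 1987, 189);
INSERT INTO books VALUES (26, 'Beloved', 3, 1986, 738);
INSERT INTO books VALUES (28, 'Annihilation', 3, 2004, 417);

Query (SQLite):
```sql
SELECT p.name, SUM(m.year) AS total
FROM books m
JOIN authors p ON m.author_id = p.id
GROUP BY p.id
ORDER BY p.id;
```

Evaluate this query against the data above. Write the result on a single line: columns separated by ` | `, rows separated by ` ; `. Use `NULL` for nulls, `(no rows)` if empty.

Quinn | 1987 ; Mira | 5911 ; Bob | 5961 ; Mira | 4010

Join each books row to its authors via author_id.
Group joined rows by authors.id; compute SUM(m.year) per group.
  1: ids {23} → SUM(m.year)=1987
  2: ids {4, 14, 15} → SUM(m.year)=5911
  3: ids {9, 26, 28} → SUM(m.year)=5961
  4: ids {7, 12} → SUM(m.year)=4010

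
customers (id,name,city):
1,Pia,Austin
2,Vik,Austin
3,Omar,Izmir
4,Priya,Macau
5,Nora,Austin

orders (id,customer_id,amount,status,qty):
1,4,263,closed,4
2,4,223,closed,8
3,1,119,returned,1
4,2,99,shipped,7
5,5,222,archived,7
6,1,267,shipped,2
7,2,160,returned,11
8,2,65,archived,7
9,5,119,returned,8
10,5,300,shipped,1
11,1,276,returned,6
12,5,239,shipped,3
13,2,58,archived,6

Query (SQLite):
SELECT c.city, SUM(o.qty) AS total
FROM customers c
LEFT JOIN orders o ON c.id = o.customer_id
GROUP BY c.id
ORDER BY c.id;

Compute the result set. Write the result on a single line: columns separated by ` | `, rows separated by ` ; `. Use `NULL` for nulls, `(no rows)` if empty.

Austin | 9 ; Austin | 31 ; Izmir | NULL ; Macau | 12 ; Austin | 19

LEFT JOIN keeps every customers row; unmatched ones get NULL for orders columns.
Group by customers.id and compute SUM(o.qty). SUM over an all-NULL group is NULL.
  1: ids {3, 6, 11} → SUM(o.qty)=9
  2: ids {4, 7, 8, 13} → SUM(o.qty)=31
  3: ids {—} → SUM(o.qty)=NULL
  4: ids {1, 2} → SUM(o.qty)=12
  5: ids {5, 9, 10, 12} → SUM(o.qty)=19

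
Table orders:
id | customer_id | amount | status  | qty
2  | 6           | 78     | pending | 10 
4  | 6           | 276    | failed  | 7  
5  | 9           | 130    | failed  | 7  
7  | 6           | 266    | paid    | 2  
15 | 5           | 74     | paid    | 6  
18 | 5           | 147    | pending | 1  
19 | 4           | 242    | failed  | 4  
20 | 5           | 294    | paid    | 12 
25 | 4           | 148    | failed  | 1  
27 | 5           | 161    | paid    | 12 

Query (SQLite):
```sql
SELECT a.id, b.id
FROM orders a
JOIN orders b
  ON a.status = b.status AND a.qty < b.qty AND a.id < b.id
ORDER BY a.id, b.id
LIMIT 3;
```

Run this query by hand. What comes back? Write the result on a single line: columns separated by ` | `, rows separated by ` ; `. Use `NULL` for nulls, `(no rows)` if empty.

7 | 15 ; 7 | 20 ; 7 | 27

Pairs (a,b) with same status, a.qty < b.qty, a.id < b.id.
status groups: failed:{4,5,19,25} paid:{7,15,20,27} pending:{2,18}
Ordered by (a.id, b.id); first 3.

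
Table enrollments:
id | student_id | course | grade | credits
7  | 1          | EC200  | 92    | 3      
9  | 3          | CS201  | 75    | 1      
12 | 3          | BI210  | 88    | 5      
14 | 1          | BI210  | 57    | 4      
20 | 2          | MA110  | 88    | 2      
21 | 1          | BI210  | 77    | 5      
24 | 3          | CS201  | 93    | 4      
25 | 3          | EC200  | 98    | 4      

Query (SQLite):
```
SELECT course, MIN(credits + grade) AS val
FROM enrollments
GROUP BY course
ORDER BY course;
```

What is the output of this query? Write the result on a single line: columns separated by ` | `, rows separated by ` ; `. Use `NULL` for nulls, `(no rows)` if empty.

BI210 | 61 ; CS201 | 76 ; EC200 | 95 ; MA110 | 90

For each row compute credits + grade.
Group by course; take MIN of the expression per group.
  BI210: ids {12, 14, 21} → MIN(credits + grade)=61
  CS201: ids {9, 24} → MIN(credits + grade)=76
  EC200: ids {7, 25} → MIN(credits + grade)=95
  MA110: ids {20} → MIN(credits + grade)=90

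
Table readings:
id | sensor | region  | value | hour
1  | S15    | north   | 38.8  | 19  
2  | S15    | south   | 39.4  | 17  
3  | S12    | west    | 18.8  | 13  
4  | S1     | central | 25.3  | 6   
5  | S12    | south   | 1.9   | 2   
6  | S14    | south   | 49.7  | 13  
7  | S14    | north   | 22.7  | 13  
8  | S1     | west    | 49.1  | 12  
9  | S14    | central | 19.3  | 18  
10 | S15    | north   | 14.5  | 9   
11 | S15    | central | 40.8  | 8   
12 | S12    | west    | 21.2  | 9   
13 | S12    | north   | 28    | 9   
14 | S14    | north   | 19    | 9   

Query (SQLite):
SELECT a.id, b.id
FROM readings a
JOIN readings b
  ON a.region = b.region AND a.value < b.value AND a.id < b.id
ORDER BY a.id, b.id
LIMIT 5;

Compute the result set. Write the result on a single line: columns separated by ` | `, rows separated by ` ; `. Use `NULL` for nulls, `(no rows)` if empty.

2 | 6 ; 3 | 8 ; 3 | 12 ; 4 | 11 ; 5 | 6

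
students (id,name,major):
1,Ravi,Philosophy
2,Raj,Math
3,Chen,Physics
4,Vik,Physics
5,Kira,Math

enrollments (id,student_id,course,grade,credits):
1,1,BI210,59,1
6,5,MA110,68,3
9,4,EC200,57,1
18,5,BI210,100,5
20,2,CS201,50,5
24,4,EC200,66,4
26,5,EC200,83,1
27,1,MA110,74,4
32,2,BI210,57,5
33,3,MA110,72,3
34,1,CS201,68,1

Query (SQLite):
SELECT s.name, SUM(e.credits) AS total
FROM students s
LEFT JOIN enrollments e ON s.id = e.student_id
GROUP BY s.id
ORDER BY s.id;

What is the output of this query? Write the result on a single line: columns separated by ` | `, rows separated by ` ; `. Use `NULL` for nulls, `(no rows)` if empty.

LEFT JOIN keeps every students row; unmatched ones get NULL for enrollments columns.
Group by students.id and compute SUM(e.credits). SUM over an all-NULL group is NULL.
  1: ids {1, 27, 34} → SUM(e.credits)=6
  2: ids {20, 32} → SUM(e.credits)=10
  3: ids {33} → SUM(e.credits)=3
  4: ids {9, 24} → SUM(e.credits)=5
  5: ids {6, 18, 26} → SUM(e.credits)=9

Ravi | 6 ; Raj | 10 ; Chen | 3 ; Vik | 5 ; Kira | 9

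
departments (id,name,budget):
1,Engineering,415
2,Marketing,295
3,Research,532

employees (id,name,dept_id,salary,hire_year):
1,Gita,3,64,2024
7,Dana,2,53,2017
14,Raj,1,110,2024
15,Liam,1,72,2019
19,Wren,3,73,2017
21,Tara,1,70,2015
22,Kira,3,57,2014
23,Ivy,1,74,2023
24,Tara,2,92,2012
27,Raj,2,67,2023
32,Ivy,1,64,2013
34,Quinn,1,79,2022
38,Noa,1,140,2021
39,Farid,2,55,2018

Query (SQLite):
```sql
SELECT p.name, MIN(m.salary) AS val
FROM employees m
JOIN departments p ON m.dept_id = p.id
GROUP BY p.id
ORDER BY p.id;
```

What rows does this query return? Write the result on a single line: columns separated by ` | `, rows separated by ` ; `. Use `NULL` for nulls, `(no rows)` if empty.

Engineering | 64 ; Marketing | 53 ; Research | 57

Join each employees row to its departments via dept_id.
Group joined rows by departments.id; compute MIN(m.salary) per group.
  1: ids {14, 15, 21, 23, 32, 34, 38} → MIN(m.salary)=64
  2: ids {7, 24, 27, 39} → MIN(m.salary)=53
  3: ids {1, 19, 22} → MIN(m.salary)=57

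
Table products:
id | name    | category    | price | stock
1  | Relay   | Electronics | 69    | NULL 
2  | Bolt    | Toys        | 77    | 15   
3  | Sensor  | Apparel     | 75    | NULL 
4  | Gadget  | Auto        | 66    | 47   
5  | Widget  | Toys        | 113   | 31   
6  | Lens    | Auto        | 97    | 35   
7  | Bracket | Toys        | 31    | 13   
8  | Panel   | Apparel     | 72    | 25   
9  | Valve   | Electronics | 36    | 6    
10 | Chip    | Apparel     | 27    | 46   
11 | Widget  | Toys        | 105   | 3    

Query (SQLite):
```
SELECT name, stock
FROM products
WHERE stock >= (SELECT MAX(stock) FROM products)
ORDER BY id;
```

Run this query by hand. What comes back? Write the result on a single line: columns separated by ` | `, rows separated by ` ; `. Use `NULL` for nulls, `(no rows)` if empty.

Gadget | 47

Scalar subquery: MAX(stock) over all products rows = 47.
Keep rows where stock >= that value.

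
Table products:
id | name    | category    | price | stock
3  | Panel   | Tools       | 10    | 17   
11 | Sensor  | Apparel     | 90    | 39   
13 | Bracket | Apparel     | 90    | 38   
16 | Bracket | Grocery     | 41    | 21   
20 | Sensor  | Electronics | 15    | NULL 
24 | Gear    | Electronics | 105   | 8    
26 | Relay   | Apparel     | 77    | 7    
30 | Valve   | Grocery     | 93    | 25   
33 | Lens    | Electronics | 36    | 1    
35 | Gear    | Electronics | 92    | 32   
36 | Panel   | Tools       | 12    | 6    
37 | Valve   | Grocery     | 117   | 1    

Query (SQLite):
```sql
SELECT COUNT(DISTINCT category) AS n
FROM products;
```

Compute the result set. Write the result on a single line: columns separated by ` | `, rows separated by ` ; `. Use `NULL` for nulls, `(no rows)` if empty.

Count distinct non-NULL category values.

4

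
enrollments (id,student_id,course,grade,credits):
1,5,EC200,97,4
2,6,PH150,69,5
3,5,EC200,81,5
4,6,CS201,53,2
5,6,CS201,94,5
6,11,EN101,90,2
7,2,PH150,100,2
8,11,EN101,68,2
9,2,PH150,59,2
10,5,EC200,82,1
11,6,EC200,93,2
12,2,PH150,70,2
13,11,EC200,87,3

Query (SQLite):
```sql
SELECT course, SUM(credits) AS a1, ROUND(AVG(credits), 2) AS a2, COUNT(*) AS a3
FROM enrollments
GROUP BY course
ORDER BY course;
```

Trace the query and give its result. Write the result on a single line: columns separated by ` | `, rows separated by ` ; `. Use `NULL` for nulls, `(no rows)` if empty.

CS201 | 7 | 3.5 | 2 ; EC200 | 15 | 3 | 5 ; EN101 | 4 | 2 | 2 ; PH150 | 11 | 2.75 | 4

Group enrollments by course.
Per group compute: SUM(credits), ROUND(AVG(credits), 2), COUNT(*).
  CS201: ids {4, 5} → SUM(credits)=7, ROUND(AVG(credits), 2)=3.5, COUNT(*)=2
  EC200: ids {1, 3, 10, 11, 13} → SUM(credits)=15, ROUND(AVG(credits), 2)=3, COUNT(*)=5
  EN101: ids {6, 8} → SUM(credits)=4, ROUND(AVG(credits), 2)=2, COUNT(*)=2
  PH150: ids {2, 7, 9, 12} → SUM(credits)=11, ROUND(AVG(credits), 2)=2.75, COUNT(*)=4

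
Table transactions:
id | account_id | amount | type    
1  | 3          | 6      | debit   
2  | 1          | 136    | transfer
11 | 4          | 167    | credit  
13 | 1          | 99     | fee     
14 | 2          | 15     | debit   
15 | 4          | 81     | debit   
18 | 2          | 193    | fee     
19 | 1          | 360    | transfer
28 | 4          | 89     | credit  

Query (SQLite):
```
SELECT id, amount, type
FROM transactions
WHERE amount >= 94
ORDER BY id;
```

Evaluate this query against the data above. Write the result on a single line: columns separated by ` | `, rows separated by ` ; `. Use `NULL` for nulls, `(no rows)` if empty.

amount >= 94: ids {2, 11, 13, 18, 19}

2 | 136 | transfer ; 11 | 167 | credit ; 13 | 99 | fee ; 18 | 193 | fee ; 19 | 360 | transfer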